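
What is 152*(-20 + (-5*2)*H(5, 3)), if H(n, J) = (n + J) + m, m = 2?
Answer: -18240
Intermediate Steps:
H(n, J) = 2 + J + n (H(n, J) = (n + J) + 2 = (J + n) + 2 = 2 + J + n)
152*(-20 + (-5*2)*H(5, 3)) = 152*(-20 + (-5*2)*(2 + 3 + 5)) = 152*(-20 - 10*10) = 152*(-20 - 100) = 152*(-120) = -18240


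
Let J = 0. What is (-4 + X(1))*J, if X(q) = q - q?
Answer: 0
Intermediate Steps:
X(q) = 0
(-4 + X(1))*J = (-4 + 0)*0 = -4*0 = 0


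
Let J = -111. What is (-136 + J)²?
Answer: 61009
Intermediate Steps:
(-136 + J)² = (-136 - 111)² = (-247)² = 61009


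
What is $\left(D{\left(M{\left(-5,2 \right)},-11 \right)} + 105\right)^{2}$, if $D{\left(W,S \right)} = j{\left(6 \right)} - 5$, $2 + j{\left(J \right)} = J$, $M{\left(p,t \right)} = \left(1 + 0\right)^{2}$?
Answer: $10816$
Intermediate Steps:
$M{\left(p,t \right)} = 1$ ($M{\left(p,t \right)} = 1^{2} = 1$)
$j{\left(J \right)} = -2 + J$
$D{\left(W,S \right)} = -1$ ($D{\left(W,S \right)} = \left(-2 + 6\right) - 5 = 4 - 5 = -1$)
$\left(D{\left(M{\left(-5,2 \right)},-11 \right)} + 105\right)^{2} = \left(-1 + 105\right)^{2} = 104^{2} = 10816$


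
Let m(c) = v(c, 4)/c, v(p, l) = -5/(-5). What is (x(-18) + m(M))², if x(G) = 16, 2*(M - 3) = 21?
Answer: 188356/729 ≈ 258.38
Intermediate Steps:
v(p, l) = 1 (v(p, l) = -5*(-⅕) = 1)
M = 27/2 (M = 3 + (½)*21 = 3 + 21/2 = 27/2 ≈ 13.500)
m(c) = 1/c
(x(-18) + m(M))² = (16 + 1/(27/2))² = (16 + 2/27)² = (434/27)² = 188356/729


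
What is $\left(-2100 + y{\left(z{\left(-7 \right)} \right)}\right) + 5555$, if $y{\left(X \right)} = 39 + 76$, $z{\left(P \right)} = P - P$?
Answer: $3570$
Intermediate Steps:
$z{\left(P \right)} = 0$
$y{\left(X \right)} = 115$
$\left(-2100 + y{\left(z{\left(-7 \right)} \right)}\right) + 5555 = \left(-2100 + 115\right) + 5555 = -1985 + 5555 = 3570$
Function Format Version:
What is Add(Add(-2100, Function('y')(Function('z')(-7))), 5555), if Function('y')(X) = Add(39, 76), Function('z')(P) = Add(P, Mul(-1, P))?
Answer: 3570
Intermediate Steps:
Function('z')(P) = 0
Function('y')(X) = 115
Add(Add(-2100, Function('y')(Function('z')(-7))), 5555) = Add(Add(-2100, 115), 5555) = Add(-1985, 5555) = 3570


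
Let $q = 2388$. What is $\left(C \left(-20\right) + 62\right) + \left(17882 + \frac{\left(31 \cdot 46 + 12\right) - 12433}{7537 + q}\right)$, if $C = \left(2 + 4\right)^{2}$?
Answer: $\frac{34187441}{1985} \approx 17223.0$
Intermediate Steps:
$C = 36$ ($C = 6^{2} = 36$)
$\left(C \left(-20\right) + 62\right) + \left(17882 + \frac{\left(31 \cdot 46 + 12\right) - 12433}{7537 + q}\right) = \left(36 \left(-20\right) + 62\right) + \left(17882 + \frac{\left(31 \cdot 46 + 12\right) - 12433}{7537 + 2388}\right) = \left(-720 + 62\right) + \left(17882 + \frac{\left(1426 + 12\right) - 12433}{9925}\right) = -658 + \left(17882 + \left(1438 - 12433\right) \frac{1}{9925}\right) = -658 + \left(17882 - \frac{2199}{1985}\right) = -658 + \frac{35493571}{1985} = \frac{34187441}{1985}$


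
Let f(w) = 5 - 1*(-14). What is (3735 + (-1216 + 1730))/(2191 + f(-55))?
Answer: 4249/2210 ≈ 1.9226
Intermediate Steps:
f(w) = 19 (f(w) = 5 + 14 = 19)
(3735 + (-1216 + 1730))/(2191 + f(-55)) = (3735 + (-1216 + 1730))/(2191 + 19) = (3735 + 514)/2210 = 4249*(1/2210) = 4249/2210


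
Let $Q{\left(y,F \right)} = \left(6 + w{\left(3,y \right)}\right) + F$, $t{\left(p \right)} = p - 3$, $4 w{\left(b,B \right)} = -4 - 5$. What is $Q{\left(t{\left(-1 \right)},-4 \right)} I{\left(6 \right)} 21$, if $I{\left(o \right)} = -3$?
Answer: $\frac{63}{4} \approx 15.75$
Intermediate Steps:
$w{\left(b,B \right)} = - \frac{9}{4}$ ($w{\left(b,B \right)} = \frac{-4 - 5}{4} = \frac{1}{4} \left(-9\right) = - \frac{9}{4}$)
$t{\left(p \right)} = -3 + p$ ($t{\left(p \right)} = p - 3 = -3 + p$)
$Q{\left(y,F \right)} = \frac{15}{4} + F$ ($Q{\left(y,F \right)} = \left(6 - \frac{9}{4}\right) + F = \frac{15}{4} + F$)
$Q{\left(t{\left(-1 \right)},-4 \right)} I{\left(6 \right)} 21 = \left(\frac{15}{4} - 4\right) \left(-3\right) 21 = \left(- \frac{1}{4}\right) \left(-3\right) 21 = \frac{3}{4} \cdot 21 = \frac{63}{4}$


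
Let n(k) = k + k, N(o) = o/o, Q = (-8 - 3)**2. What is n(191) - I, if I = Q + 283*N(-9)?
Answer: -22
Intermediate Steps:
Q = 121 (Q = (-11)**2 = 121)
N(o) = 1
n(k) = 2*k
I = 404 (I = 121 + 283*1 = 121 + 283 = 404)
n(191) - I = 2*191 - 1*404 = 382 - 404 = -22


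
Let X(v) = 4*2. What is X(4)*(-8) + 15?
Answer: -49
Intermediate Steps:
X(v) = 8
X(4)*(-8) + 15 = 8*(-8) + 15 = -64 + 15 = -49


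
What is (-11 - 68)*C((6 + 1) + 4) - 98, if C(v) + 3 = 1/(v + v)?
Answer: 2979/22 ≈ 135.41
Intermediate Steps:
C(v) = -3 + 1/(2*v) (C(v) = -3 + 1/(v + v) = -3 + 1/(2*v))
(-11 - 68)*C((6 + 1) + 4) - 98 = (-11 - 68)*(-3 + 1/(2*((6 + 1) + 4))) - 98 = -79*(-3 + 1/(2*(7 + 4))) - 98 = -79*(-3 + (1/2)/11) - 98 = -79*(-3 + (1/2)*(1/11)) - 98 = -79*(-3 + 1/22) - 98 = -79*(-65/22) - 98 = 5135/22 - 98 = 2979/22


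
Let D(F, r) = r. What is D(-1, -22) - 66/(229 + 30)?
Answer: -5764/259 ≈ -22.255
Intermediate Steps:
D(-1, -22) - 66/(229 + 30) = -22 - 66/(229 + 30) = -22 - 66/259 = -5764/259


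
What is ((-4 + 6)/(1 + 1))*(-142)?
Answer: -142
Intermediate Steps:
((-4 + 6)/(1 + 1))*(-142) = (2/2)*(-142) = (2*(½))*(-142) = 1*(-142) = -142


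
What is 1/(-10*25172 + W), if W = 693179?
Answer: 1/441459 ≈ 2.2652e-6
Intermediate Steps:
1/(-10*25172 + W) = 1/(-10*25172 + 693179) = 1/(-251720 + 693179) = 1/441459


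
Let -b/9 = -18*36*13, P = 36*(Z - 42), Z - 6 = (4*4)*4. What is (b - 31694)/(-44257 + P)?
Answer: -44122/43249 ≈ -1.0202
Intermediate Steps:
Z = 70 (Z = 6 + (4*4)*4 = 6 + 16*4 = 6 + 64 = 70)
P = 1008 (P = 36*(70 - 42) = 36*28 = 1008)
b = 75816 (b = -9*(-18*36)*13 = -(-5832)*13 = -9*(-8424) = 75816)
(b - 31694)/(-44257 + P) = (75816 - 31694)/(-44257 + 1008) = 44122/(-43249) = 44122*(-1/43249) = -44122/43249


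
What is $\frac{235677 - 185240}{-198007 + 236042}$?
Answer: $\frac{50437}{38035} \approx 1.3261$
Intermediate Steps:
$\frac{235677 - 185240}{-198007 + 236042} = \frac{50437}{38035}$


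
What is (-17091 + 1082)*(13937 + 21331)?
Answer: -564605412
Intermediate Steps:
(-17091 + 1082)*(13937 + 21331) = -16009*35268 = -564605412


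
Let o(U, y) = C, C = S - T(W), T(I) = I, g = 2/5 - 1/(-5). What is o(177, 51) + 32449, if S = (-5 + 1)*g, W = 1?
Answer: 162228/5 ≈ 32446.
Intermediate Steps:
g = ⅗ (g = 2*(⅕) - 1*(-⅕) = ⅖ + ⅕ = ⅗ ≈ 0.60000)
S = -12/5 (S = (-5 + 1)*(⅗) = -4*⅗ = -12/5 ≈ -2.4000)
C = -17/5 (C = -12/5 - 1*1 = -12/5 - 1 = -17/5 ≈ -3.4000)
o(U, y) = -17/5
o(177, 51) + 32449 = -17/5 + 32449 = 162228/5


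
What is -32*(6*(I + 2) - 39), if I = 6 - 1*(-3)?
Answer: -864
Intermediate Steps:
I = 9 (I = 6 + 3 = 9)
-32*(6*(I + 2) - 39) = -32*(6*(9 + 2) - 39) = -32*(6*11 - 39) = -32*(66 - 39) = -32*27 = -864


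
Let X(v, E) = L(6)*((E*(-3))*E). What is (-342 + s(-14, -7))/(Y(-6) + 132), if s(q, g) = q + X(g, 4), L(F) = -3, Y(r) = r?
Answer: -106/63 ≈ -1.6825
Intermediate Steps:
X(v, E) = 9*E² (X(v, E) = -3*E*(-3)*E = -3*(-3*E)*E = -(-9)*E² = 9*E²)
s(q, g) = 144 + q (s(q, g) = q + 9*4² = q + 9*16 = q + 144 = 144 + q)
(-342 + s(-14, -7))/(Y(-6) + 132) = (-342 + (144 - 14))/(-6 + 132) = (-342 + 130)/126 = -212*1/126 = -106/63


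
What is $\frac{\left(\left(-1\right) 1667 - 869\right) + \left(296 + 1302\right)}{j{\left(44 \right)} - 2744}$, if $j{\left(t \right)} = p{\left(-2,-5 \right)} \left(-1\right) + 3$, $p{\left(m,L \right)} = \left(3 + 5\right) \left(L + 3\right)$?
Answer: $\frac{938}{2725} \approx 0.34422$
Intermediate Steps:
$p{\left(m,L \right)} = 24 + 8 L$ ($p{\left(m,L \right)} = 8 \left(3 + L\right) = 24 + 8 L$)
$j{\left(t \right)} = 19$ ($j{\left(t \right)} = \left(24 + 8 \left(-5\right)\right) \left(-1\right) + 3 = \left(24 - 40\right) \left(-1\right) + 3 = \left(-16\right) \left(-1\right) + 3 = 16 + 3 = 19$)
$\frac{\left(\left(-1\right) 1667 - 869\right) + \left(296 + 1302\right)}{j{\left(44 \right)} - 2744} = \frac{\left(\left(-1\right) 1667 - 869\right) + \left(296 + 1302\right)}{19 - 2744} = \frac{\left(-1667 - 869\right) + 1598}{-2725} = \left(-2536 + 1598\right) \left(- \frac{1}{2725}\right) = \left(-938\right) \left(- \frac{1}{2725}\right) = \frac{938}{2725}$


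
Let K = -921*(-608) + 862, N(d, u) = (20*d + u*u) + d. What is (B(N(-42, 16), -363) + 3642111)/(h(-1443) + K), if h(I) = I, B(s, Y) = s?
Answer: 3641485/559387 ≈ 6.5098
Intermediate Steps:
N(d, u) = u² + 21*d (N(d, u) = (20*d + u²) + d = (u² + 20*d) + d = u² + 21*d)
K = 560830 (K = 559968 + 862 = 560830)
(B(N(-42, 16), -363) + 3642111)/(h(-1443) + K) = ((16² + 21*(-42)) + 3642111)/(-1443 + 560830) = ((256 - 882) + 3642111)/559387 = (-626 + 3642111)*(1/559387) = 3641485*(1/559387) = 3641485/559387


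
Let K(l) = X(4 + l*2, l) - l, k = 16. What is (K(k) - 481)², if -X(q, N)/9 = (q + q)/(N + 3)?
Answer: 101828281/361 ≈ 2.8207e+5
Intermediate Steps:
X(q, N) = -18*q/(3 + N) (X(q, N) = -9*(q + q)/(N + 3) = -9*2*q/(3 + N) = -18*q/(3 + N))
K(l) = -l - 18*(4 + 2*l)/(3 + l) (K(l) = -18*(4 + l*2)/(3 + l) - l = -18*(4 + 2*l)/(3 + l) - l = -l - 18*(4 + 2*l)/(3 + l))
(K(k) - 481)² = ((-72 - 1*16² - 39*16)/(3 + 16) - 481)² = ((-72 - 1*256 - 624)/19 - 481)² = ((-72 - 256 - 624)/19 - 481)² = ((1/19)*(-952) - 481)² = (-952/19 - 481)² = (-10091/19)² = 101828281/361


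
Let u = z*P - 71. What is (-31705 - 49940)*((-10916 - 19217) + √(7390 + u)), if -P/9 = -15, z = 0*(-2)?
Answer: 2460208785 - 81645*√7319 ≈ 2.4532e+9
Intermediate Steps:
z = 0
P = 135 (P = -9*(-15) = 135)
u = -71 (u = 0*135 - 71 = 0 - 71 = -71)
(-31705 - 49940)*((-10916 - 19217) + √(7390 + u)) = (-31705 - 49940)*((-10916 - 19217) + √(7390 - 71)) = -81645*(-30133 + √7319) = 2460208785 - 81645*√7319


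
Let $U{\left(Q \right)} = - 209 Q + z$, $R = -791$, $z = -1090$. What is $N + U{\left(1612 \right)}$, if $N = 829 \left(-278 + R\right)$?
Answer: $-1224199$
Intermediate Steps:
$N = -886201$ ($N = 829 \left(-278 - 791\right) = 829 \left(-1069\right) = -886201$)
$U{\left(Q \right)} = -1090 - 209 Q$ ($U{\left(Q \right)} = - 209 Q - 1090 = -1090 - 209 Q$)
$N + U{\left(1612 \right)} = -886201 - 337998 = -1224199$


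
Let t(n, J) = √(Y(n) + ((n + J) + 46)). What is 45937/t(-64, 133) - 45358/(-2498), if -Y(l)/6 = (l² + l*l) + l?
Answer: 22679/1249 - 45937*I*√48653/48653 ≈ 18.158 - 208.26*I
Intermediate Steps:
Y(l) = -12*l² - 6*l (Y(l) = -6*((l² + l*l) + l) = -6*((l² + l²) + l) = -6*(2*l² + l) = -6*(l + 2*l²) = -12*l² - 6*l)
t(n, J) = √(46 + J + n - 6*n*(1 + 2*n)) (t(n, J) = √(-6*n*(1 + 2*n) + ((n + J) + 46)) = √(-6*n*(1 + 2*n) + ((J + n) + 46)) = √(-6*n*(1 + 2*n) + (46 + J + n)) = √(46 + J + n - 6*n*(1 + 2*n)))
45937/t(-64, 133) - 45358/(-2498) = 45937/(√(46 + 133 - 12*(-64)² - 5*(-64))) - 45358/(-2498) = 45937/(√(46 + 133 - 12*4096 + 320)) - 45358*(-1/2498) = 45937/(√(46 + 133 - 49152 + 320)) + 22679/1249 = 45937/(√(-48653)) + 22679/1249 = 45937/((I*√48653)) + 22679/1249 = 45937*(-I*√48653/48653) + 22679/1249 = -45937*I*√48653/48653 + 22679/1249 = 22679/1249 - 45937*I*√48653/48653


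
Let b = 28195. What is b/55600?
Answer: 5639/11120 ≈ 0.50710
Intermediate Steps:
b/55600 = 28195/55600 = 28195*(1/55600) = 5639/11120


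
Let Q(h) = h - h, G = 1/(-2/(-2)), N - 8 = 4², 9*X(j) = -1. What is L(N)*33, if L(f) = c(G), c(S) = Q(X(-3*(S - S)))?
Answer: 0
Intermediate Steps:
X(j) = -⅑ (X(j) = (⅑)*(-1) = -⅑)
N = 24 (N = 8 + 4² = 8 + 16 = 24)
G = 1 (G = 1/(-2*(-½)) = 1/1 = 1)
Q(h) = 0
c(S) = 0
L(f) = 0
L(N)*33 = 0*33 = 0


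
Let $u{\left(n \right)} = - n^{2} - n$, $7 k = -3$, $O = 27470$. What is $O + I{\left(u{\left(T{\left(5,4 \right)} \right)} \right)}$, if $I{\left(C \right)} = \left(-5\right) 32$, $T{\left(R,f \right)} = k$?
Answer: $27310$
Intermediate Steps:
$k = - \frac{3}{7}$ ($k = \frac{1}{7} \left(-3\right) = - \frac{3}{7} \approx -0.42857$)
$T{\left(R,f \right)} = - \frac{3}{7}$
$u{\left(n \right)} = - n - n^{2}$
$I{\left(C \right)} = -160$
$O + I{\left(u{\left(T{\left(5,4 \right)} \right)} \right)} = 27470 - 160 = 27310$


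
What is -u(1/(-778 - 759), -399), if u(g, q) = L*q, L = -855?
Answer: -341145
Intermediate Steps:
u(g, q) = -855*q
-u(1/(-778 - 759), -399) = -(-855)*(-399) = -1*341145 = -341145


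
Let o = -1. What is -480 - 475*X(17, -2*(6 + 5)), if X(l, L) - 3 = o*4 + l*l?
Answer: -137280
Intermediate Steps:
X(l, L) = -1 + l**2 (X(l, L) = 3 + (-1*4 + l*l) = 3 + (-4 + l**2) = -1 + l**2)
-480 - 475*X(17, -2*(6 + 5)) = -480 - 475*(-1 + 17**2) = -480 - 475*(-1 + 289) = -480 - 475*288 = -480 - 136800 = -137280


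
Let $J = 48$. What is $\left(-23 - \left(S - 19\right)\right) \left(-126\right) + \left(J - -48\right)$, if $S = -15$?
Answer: $-1290$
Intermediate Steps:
$\left(-23 - \left(S - 19\right)\right) \left(-126\right) + \left(J - -48\right) = \left(-23 - \left(-15 - 19\right)\right) \left(-126\right) + \left(48 - -48\right) = \left(-23 - -34\right) \left(-126\right) + \left(48 + 48\right) = \left(-23 + 34\right) \left(-126\right) + 96 = 11 \left(-126\right) + 96 = -1386 + 96 = -1290$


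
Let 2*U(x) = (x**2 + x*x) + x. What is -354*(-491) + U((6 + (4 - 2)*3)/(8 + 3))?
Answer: 21031704/121 ≈ 1.7382e+5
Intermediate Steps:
U(x) = x**2 + x/2 (U(x) = ((x**2 + x*x) + x)/2 = ((x**2 + x**2) + x)/2 = (2*x**2 + x)/2 = (x + 2*x**2)/2 = x**2 + x/2)
-354*(-491) + U((6 + (4 - 2)*3)/(8 + 3)) = -354*(-491) + ((6 + (4 - 2)*3)/(8 + 3))*(1/2 + (6 + (4 - 2)*3)/(8 + 3)) = 173814 + ((6 + 2*3)/11)*(1/2 + (6 + 2*3)/11) = 173814 + ((6 + 6)*(1/11))*(1/2 + (6 + 6)*(1/11)) = 173814 + (12*(1/11))*(1/2 + 12*(1/11)) = 173814 + 12*(1/2 + 12/11)/11 = 173814 + (12/11)*(35/22) = 173814 + 210/121 = 21031704/121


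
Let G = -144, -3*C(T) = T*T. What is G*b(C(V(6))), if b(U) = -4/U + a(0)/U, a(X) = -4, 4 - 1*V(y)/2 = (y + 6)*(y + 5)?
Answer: -27/512 ≈ -0.052734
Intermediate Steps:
V(y) = 8 - 2*(5 + y)*(6 + y) (V(y) = 8 - 2*(y + 6)*(y + 5) = 8 - 2*(6 + y)*(5 + y) = 8 - 2*(5 + y)*(6 + y))
C(T) = -T²/3 (C(T) = -T*T/3 = -T²/3)
b(U) = -8/U (b(U) = -4/U - 4/U = -8/U)
G*b(C(V(6))) = -(-1152)/((-(-52 - 22*6 - 2*6²)²/3)) = -(-1152)/((-(-52 - 132 - 2*36)²/3)) = -(-1152)/((-(-52 - 132 - 72)²/3)) = -(-1152)/((-⅓*(-256)²)) = -(-1152)/((-⅓*65536)) = -(-1152)/(-65536/3) = -(-1152)*(-3)/65536 = -144*3/8192 = -27/512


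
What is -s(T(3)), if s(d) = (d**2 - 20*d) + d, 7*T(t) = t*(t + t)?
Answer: 2070/49 ≈ 42.245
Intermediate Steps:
T(t) = 2*t**2/7 (T(t) = (t*(t + t))/7 = (t*(2*t))/7 = (2*t**2)/7 = 2*t**2/7)
s(d) = d**2 - 19*d
-s(T(3)) = -(2/7)*3**2*(-19 + (2/7)*3**2) = -(2/7)*9*(-19 + (2/7)*9) = -18*(-19 + 18/7)/7 = -18*(-115)/(7*7) = -1*(-2070/49) = 2070/49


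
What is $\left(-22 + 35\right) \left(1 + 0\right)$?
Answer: $13$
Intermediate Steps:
$\left(-22 + 35\right) \left(1 + 0\right) = 13 \cdot 1 = 13$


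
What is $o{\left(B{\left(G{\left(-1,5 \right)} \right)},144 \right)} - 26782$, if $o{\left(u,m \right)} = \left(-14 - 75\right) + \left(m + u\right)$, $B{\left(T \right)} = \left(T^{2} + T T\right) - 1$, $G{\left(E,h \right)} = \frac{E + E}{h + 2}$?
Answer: $- \frac{1309664}{49} \approx -26728.0$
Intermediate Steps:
$G{\left(E,h \right)} = \frac{2 E}{2 + h}$
$B{\left(T \right)} = -1 + 2 T^{2}$ ($B{\left(T \right)} = \left(T^{2} + T^{2}\right) - 1 = 2 T^{2} - 1 = -1 + 2 T^{2}$)
$o{\left(u,m \right)} = -89 + m + u$ ($o{\left(u,m \right)} = -89 + \left(m + u\right) = -89 + m + u$)
$o{\left(B{\left(G{\left(-1,5 \right)} \right)},144 \right)} - 26782 = \left(-89 + 144 - \left(1 - 2 \left(2 \left(-1\right) \frac{1}{2 + 5}\right)^{2}\right)\right) - 26782 = \left(-89 + 144 - \left(1 - 2 \left(2 \left(-1\right) \frac{1}{7}\right)^{2}\right)\right) - 26782 = \left(-89 + 144 - \left(1 - 2 \left(- \frac{2}{7}\right)^{2}\right)\right) - 26782 = \left(-89 + 144 + \left(-1 + 2 \cdot \frac{4}{49}\right)\right) - 26782 = \left(-89 + 144 + \left(-1 + \frac{8}{49}\right)\right) - 26782 = \left(-89 + 144 - \frac{41}{49}\right) - 26782 = \frac{2654}{49} - 26782 = - \frac{1309664}{49}$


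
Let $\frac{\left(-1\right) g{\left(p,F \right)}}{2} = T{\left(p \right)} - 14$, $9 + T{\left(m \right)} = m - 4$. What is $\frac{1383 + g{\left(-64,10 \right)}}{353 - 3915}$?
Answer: $- \frac{1565}{3562} \approx -0.43936$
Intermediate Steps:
$T{\left(m \right)} = -13 + m$ ($T{\left(m \right)} = -9 + \left(m - 4\right) = -9 + \left(-4 + m\right) = -13 + m$)
$g{\left(p,F \right)} = 54 - 2 p$ ($g{\left(p,F \right)} = - 2 \left(\left(-13 + p\right) - 14\right) = - 2 \left(-27 + p\right) = 54 - 2 p$)
$\frac{1383 + g{\left(-64,10 \right)}}{353 - 3915} = \frac{1383 + \left(54 - -128\right)}{353 - 3915} = \frac{1383 + \left(54 + 128\right)}{-3562} = \left(1383 + 182\right) \left(- \frac{1}{3562}\right) = 1565 \left(- \frac{1}{3562}\right) = - \frac{1565}{3562}$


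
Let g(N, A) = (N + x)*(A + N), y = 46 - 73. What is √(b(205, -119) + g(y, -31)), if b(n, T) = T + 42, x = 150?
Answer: I*√7211 ≈ 84.918*I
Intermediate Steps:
b(n, T) = 42 + T
y = -27
g(N, A) = (150 + N)*(A + N) (g(N, A) = (N + 150)*(A + N) = (150 + N)*(A + N))
√(b(205, -119) + g(y, -31)) = √((42 - 119) + ((-27)² + 150*(-31) + 150*(-27) - 31*(-27))) = √(-77 + (729 - 4650 - 4050 + 837)) = √(-77 - 7134) = √(-7211) = I*√7211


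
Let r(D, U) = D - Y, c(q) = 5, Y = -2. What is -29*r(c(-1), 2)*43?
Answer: -8729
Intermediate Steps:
r(D, U) = 2 + D (r(D, U) = D - 1*(-2) = D + 2 = 2 + D)
-29*r(c(-1), 2)*43 = -29*(2 + 5)*43 = -29*7*43 = -203*43 = -8729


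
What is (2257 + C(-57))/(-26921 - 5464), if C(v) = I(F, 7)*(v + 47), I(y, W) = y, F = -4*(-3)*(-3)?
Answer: -2617/32385 ≈ -0.080809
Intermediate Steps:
F = -36 (F = 12*(-3) = -36)
C(v) = -1692 - 36*v (C(v) = -36*(v + 47) = -36*(47 + v) = -1692 - 36*v)
(2257 + C(-57))/(-26921 - 5464) = (2257 + (-1692 - 36*(-57)))/(-26921 - 5464) = (2257 + (-1692 + 2052))/(-32385) = (2257 + 360)*(-1/32385) = 2617*(-1/32385) = -2617/32385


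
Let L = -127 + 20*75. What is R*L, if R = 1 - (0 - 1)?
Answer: 2746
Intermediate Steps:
L = 1373 (L = -127 + 1500 = 1373)
R = 2 (R = 1 - 1*(-1) = 1 + 1 = 2)
R*L = 2*1373 = 2746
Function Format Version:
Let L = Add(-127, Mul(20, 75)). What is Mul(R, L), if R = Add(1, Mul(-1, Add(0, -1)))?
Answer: 2746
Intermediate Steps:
L = 1373 (L = Add(-127, 1500) = 1373)
R = 2 (R = Add(1, Mul(-1, -1)) = Add(1, 1) = 2)
Mul(R, L) = Mul(2, 1373) = 2746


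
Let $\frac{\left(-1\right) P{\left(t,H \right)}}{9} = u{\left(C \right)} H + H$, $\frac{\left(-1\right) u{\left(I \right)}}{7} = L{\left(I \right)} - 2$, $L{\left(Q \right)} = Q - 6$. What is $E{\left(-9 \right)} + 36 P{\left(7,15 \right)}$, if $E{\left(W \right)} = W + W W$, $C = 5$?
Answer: $-106848$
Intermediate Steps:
$L{\left(Q \right)} = -6 + Q$ ($L{\left(Q \right)} = Q - 6 = -6 + Q$)
$u{\left(I \right)} = 56 - 7 I$ ($u{\left(I \right)} = - 7 \left(\left(-6 + I\right) - 2\right) = - 7 \left(-8 + I\right) = 56 - 7 I$)
$P{\left(t,H \right)} = - 198 H$ ($P{\left(t,H \right)} = - 9 \left(\left(56 - 35\right) H + H\right) = - 9 \left(21 H + H\right) = - 9 \cdot 22 H = - 198 H$)
$E{\left(W \right)} = W + W^{2}$
$E{\left(-9 \right)} + 36 P{\left(7,15 \right)} = - 9 \left(1 - 9\right) + 36 \left(\left(-198\right) 15\right) = \left(-9\right) \left(-8\right) + 36 \left(-2970\right) = 72 - 106920 = -106848$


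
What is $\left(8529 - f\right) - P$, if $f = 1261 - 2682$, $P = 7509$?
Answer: $2441$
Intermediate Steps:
$f = -1421$
$\left(8529 - f\right) - P = \left(8529 - -1421\right) - 7509 = \left(8529 + 1421\right) - 7509 = 9950 - 7509 = 2441$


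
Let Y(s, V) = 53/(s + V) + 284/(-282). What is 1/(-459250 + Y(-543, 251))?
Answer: -41172/18908289937 ≈ -2.1775e-6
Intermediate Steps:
Y(s, V) = -142/141 + 53/(V + s) (Y(s, V) = 53/(V + s) + 284*(-1/282) = 53/(V + s) - 142/141 = -142/141 + 53/(V + s))
1/(-459250 + Y(-543, 251)) = 1/(-459250 + (7473 - 142*251 - 142*(-543))/(141*(251 - 543))) = 1/(-459250 + (1/141)*(7473 - 35642 + 77106)/(-292)) = 1/(-459250 + (1/141)*(-1/292)*48937) = 1/(-459250 - 48937/41172) = 1/(-18908289937/41172) = -41172/18908289937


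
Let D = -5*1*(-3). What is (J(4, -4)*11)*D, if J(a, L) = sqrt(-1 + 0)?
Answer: 165*I ≈ 165.0*I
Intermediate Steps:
D = 15 (D = -5*(-3) = 15)
J(a, L) = I (J(a, L) = sqrt(-1) = I)
(J(4, -4)*11)*D = (I*11)*15 = (11*I)*15 = 165*I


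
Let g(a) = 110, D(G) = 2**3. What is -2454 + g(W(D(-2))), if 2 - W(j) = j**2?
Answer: -2344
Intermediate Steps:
D(G) = 8
W(j) = 2 - j**2
-2454 + g(W(D(-2))) = -2454 + 110 = -2344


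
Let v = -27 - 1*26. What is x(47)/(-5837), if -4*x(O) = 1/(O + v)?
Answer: -1/140088 ≈ -7.1384e-6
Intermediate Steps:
v = -53 (v = -27 - 26 = -53)
x(O) = -1/(4*(-53 + O)) (x(O) = -1/(4*(O - 53)) = -1/(4*(-53 + O)))
x(47)/(-5837) = -1/(-212 + 4*47)/(-5837) = -1/(-212 + 188)*(-1/5837) = -1/(-24)*(-1/5837) = -1*(-1/24)*(-1/5837) = (1/24)*(-1/5837) = -1/140088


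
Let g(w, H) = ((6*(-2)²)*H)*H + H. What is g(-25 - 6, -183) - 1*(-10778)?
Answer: 814331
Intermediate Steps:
g(w, H) = H + 24*H² (g(w, H) = ((6*4)*H)*H + H = (24*H)*H + H = 24*H² + H = H + 24*H²)
g(-25 - 6, -183) - 1*(-10778) = -183*(1 + 24*(-183)) - 1*(-10778) = -183*(1 - 4392) + 10778 = -183*(-4391) + 10778 = 803553 + 10778 = 814331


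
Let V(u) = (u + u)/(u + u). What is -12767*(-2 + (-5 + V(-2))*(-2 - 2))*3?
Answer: -536214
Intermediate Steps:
V(u) = 1 (V(u) = (2*u)/((2*u)) = (2*u)*(1/(2*u)) = 1)
-12767*(-2 + (-5 + V(-2))*(-2 - 2))*3 = -12767*(-2 + (-5 + 1)*(-2 - 2))*3 = -12767*(-2 - 4*(-4))*3 = -12767*(-2 + 16)*3 = -178738*3 = -12767*42 = -536214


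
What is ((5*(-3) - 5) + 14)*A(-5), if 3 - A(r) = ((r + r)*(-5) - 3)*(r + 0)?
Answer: -1428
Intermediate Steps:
A(r) = 3 - r*(-3 - 10*r) (A(r) = 3 - ((r + r)*(-5) - 3)*(r + 0) = 3 - ((2*r)*(-5) - 3)*r = 3 - (-10*r - 3)*r = 3 - (-3 - 10*r)*r = 3 - r*(-3 - 10*r))
((5*(-3) - 5) + 14)*A(-5) = ((5*(-3) - 5) + 14)*(3 + 3*(-5) + 10*(-5)²) = ((-15 - 5) + 14)*(3 - 15 + 10*25) = (-20 + 14)*(3 - 15 + 250) = -6*238 = -1428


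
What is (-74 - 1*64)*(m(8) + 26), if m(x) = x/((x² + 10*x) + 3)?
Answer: -176180/49 ≈ -3595.5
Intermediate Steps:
m(x) = x/(3 + x² + 10*x)
(-74 - 1*64)*(m(8) + 26) = (-74 - 1*64)*(8/(3 + 8² + 10*8) + 26) = (-74 - 64)*(8/(3 + 64 + 80) + 26) = -138*(8/147 + 26) = -138*3830/147 = -176180/49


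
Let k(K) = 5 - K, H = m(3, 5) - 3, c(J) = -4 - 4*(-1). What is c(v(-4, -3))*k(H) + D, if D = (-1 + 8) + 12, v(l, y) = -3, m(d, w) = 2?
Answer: 19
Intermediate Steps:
c(J) = 0 (c(J) = -4 + 4 = 0)
H = -1 (H = 2 - 3 = -1)
D = 19 (D = 7 + 12 = 19)
c(v(-4, -3))*k(H) + D = 0*(5 - 1*(-1)) + 19 = 0*(5 + 1) + 19 = 0*6 + 19 = 0 + 19 = 19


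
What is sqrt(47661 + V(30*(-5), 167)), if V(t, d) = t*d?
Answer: sqrt(22611) ≈ 150.37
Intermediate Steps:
V(t, d) = d*t
sqrt(47661 + V(30*(-5), 167)) = sqrt(47661 + 167*(30*(-5))) = sqrt(47661 + 167*(-150)) = sqrt(47661 - 25050) = sqrt(22611)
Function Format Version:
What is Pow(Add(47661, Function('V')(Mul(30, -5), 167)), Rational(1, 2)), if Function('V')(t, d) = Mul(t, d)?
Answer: Pow(22611, Rational(1, 2)) ≈ 150.37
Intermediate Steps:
Function('V')(t, d) = Mul(d, t)
Pow(Add(47661, Function('V')(Mul(30, -5), 167)), Rational(1, 2)) = Pow(Add(47661, Mul(167, Mul(30, -5))), Rational(1, 2)) = Pow(Add(47661, Mul(167, -150)), Rational(1, 2)) = Pow(Add(47661, -25050), Rational(1, 2)) = Pow(22611, Rational(1, 2))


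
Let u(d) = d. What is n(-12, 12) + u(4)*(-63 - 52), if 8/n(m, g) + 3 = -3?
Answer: -1384/3 ≈ -461.33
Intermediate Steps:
n(m, g) = -4/3 (n(m, g) = 8/(-3 - 3) = 8/(-6) = 8*(-1/6) = -4/3)
n(-12, 12) + u(4)*(-63 - 52) = -4/3 + 4*(-63 - 52) = -4/3 + 4*(-115) = -4/3 - 460 = -1384/3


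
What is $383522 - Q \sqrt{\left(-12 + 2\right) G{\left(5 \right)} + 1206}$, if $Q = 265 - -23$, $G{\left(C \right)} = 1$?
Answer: $383522 - 576 \sqrt{299} \approx 3.7356 \cdot 10^{5}$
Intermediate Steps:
$Q = 288$ ($Q = 265 + 23 = 288$)
$383522 - Q \sqrt{\left(-12 + 2\right) G{\left(5 \right)} + 1206} = 383522 - 288 \sqrt{\left(-12 + 2\right) 1 + 1206} = 383522 - 288 \sqrt{\left(-10\right) 1 + 1206} = 383522 - 288 \sqrt{-10 + 1206} = 383522 - 288 \sqrt{1196} = 383522 - 288 \cdot 2 \sqrt{299} = 383522 - 576 \sqrt{299}$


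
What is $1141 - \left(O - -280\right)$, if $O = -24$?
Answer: $885$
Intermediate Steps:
$1141 - \left(O - -280\right) = 1141 - \left(-24 - -280\right) = 1141 - \left(-24 + 280\right) = 1141 - 256 = 885$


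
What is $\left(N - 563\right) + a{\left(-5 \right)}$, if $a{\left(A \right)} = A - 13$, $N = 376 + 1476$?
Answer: $1271$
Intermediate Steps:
$N = 1852$
$a{\left(A \right)} = -13 + A$ ($a{\left(A \right)} = A - 13 = -13 + A$)
$\left(N - 563\right) + a{\left(-5 \right)} = \left(1852 - 563\right) - 18 = 1289 - 18 = 1271$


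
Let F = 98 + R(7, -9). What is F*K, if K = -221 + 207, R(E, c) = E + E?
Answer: -1568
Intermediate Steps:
R(E, c) = 2*E
F = 112 (F = 98 + 2*7 = 98 + 14 = 112)
K = -14
F*K = 112*(-14) = -1568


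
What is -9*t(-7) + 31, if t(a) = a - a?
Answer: 31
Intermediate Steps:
t(a) = 0
-9*t(-7) + 31 = -9*0 + 31 = 0 + 31 = 31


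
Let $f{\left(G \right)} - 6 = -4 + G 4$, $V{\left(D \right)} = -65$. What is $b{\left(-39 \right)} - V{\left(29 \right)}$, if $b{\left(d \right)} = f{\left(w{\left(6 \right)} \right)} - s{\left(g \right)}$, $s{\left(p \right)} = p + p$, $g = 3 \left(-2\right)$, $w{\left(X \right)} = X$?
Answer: $103$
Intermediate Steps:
$g = -6$
$s{\left(p \right)} = 2 p$
$f{\left(G \right)} = 2 + 4 G$ ($f{\left(G \right)} = 6 + \left(-4 + G 4\right) = 6 + \left(-4 + 4 G\right) = 2 + 4 G$)
$b{\left(d \right)} = 38$ ($b{\left(d \right)} = \left(2 + 4 \cdot 6\right) - 2 \left(-6\right) = \left(2 + 24\right) - -12 = 26 + 12 = 38$)
$b{\left(-39 \right)} - V{\left(29 \right)} = 38 - -65 = 38 + 65 = 103$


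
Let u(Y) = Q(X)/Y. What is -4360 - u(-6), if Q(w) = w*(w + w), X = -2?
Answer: -13076/3 ≈ -4358.7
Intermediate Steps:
Q(w) = 2*w**2 (Q(w) = w*(2*w) = 2*w**2)
u(Y) = 8/Y (u(Y) = (2*(-2)**2)/Y = (2*4)/Y = 8/Y)
-4360 - u(-6) = -4360 - 8/(-6) = -4360 - 8*(-1)/6 = -4360 - 1*(-4/3) = -4360 + 4/3 = -13076/3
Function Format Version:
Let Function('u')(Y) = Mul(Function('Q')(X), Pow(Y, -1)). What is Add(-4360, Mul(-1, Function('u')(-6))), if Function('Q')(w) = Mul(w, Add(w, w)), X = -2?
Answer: Rational(-13076, 3) ≈ -4358.7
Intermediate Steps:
Function('Q')(w) = Mul(2, Pow(w, 2)) (Function('Q')(w) = Mul(w, Mul(2, w)) = Mul(2, Pow(w, 2)))
Function('u')(Y) = Mul(8, Pow(Y, -1)) (Function('u')(Y) = Mul(Mul(2, Pow(-2, 2)), Pow(Y, -1)) = Mul(Mul(2, 4), Pow(Y, -1)) = Mul(8, Pow(Y, -1)))
Add(-4360, Mul(-1, Function('u')(-6))) = Add(-4360, Mul(-1, Mul(8, Pow(-6, -1)))) = Add(-4360, Mul(-1, Mul(8, Rational(-1, 6)))) = Add(-4360, Mul(-1, Rational(-4, 3))) = Add(-4360, Rational(4, 3)) = Rational(-13076, 3)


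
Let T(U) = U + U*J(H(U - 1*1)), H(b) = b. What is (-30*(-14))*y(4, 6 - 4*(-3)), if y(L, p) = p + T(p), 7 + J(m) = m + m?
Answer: 219240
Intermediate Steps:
J(m) = -7 + 2*m (J(m) = -7 + (m + m) = -7 + 2*m)
T(U) = U + U*(-9 + 2*U) (T(U) = U + U*(-7 + 2*(U - 1*1)) = U + U*(-7 + 2*(U - 1)) = U + U*(-7 + 2*(-1 + U)) = U + U*(-7 + (-2 + 2*U)) = U + U*(-9 + 2*U))
y(L, p) = p + 2*p*(-4 + p)
(-30*(-14))*y(4, 6 - 4*(-3)) = (-30*(-14))*((6 - 4*(-3))*(-7 + 2*(6 - 4*(-3)))) = 420*((6 + 12)*(-7 + 2*(6 + 12))) = 420*(18*(-7 + 2*18)) = 420*(18*(-7 + 36)) = 420*(18*29) = 420*522 = 219240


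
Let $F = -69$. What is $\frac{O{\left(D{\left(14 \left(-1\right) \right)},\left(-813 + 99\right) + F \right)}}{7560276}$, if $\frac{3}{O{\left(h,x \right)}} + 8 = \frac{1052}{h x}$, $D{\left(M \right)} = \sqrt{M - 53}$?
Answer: $- \frac{783 \sqrt{67}}{- 2651136784 i + 15785856288 \sqrt{67}} \approx -4.958 \cdot 10^{-8} - 1.0173 \cdot 10^{-9} i$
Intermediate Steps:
$D{\left(M \right)} = \sqrt{-53 + M}$
$O{\left(h,x \right)} = \frac{3}{-8 + \frac{1052}{h x}}$
$\frac{O{\left(D{\left(14 \left(-1\right) \right)},\left(-813 + 99\right) + F \right)}}{7560276} = \frac{\left(-3\right) \sqrt{-53 + 14 \left(-1\right)} \left(\left(-813 + 99\right) - 69\right) \frac{1}{-1052 + 8 \sqrt{-53 + 14 \left(-1\right)} \left(\left(-813 + 99\right) - 69\right)}}{7560276} = - \frac{3 \sqrt{-53 - 14} \left(-714 - 69\right)}{-1052 + 8 \sqrt{-53 - 14} \left(-714 - 69\right)} \frac{1}{7560276} = \left(-3\right) \sqrt{-67} \left(-783\right) \frac{1}{-1052 + 8 \sqrt{-67} \left(-783\right)} \frac{1}{7560276} = \left(-3\right) i \sqrt{67} \left(-783\right) \frac{1}{-1052 + 8 i \sqrt{67} \left(-783\right)} \frac{1}{7560276} = \left(-3\right) i \sqrt{67} \left(-783\right) \frac{1}{-1052 - 6264 i \sqrt{67}} \cdot \frac{1}{7560276} = \frac{2349 i \sqrt{67}}{-1052 - 6264 i \sqrt{67}} \cdot \frac{1}{7560276} = \frac{783 i \sqrt{67}}{2520092 \left(-1052 - 6264 i \sqrt{67}\right)}$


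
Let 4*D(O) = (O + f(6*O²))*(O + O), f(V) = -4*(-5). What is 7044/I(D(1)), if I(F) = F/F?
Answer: 7044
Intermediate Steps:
f(V) = 20
D(O) = O*(20 + O)/2 (D(O) = ((O + 20)*(O + O))/4 = ((20 + O)*(2*O))/4 = (2*O*(20 + O))/4 = O*(20 + O)/2)
I(F) = 1
7044/I(D(1)) = 7044/1 = 7044*1 = 7044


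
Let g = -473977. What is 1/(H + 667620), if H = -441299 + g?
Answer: -1/247656 ≈ -4.0379e-6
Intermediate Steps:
H = -915276 (H = -441299 - 473977 = -915276)
1/(H + 667620) = 1/(-915276 + 667620) = 1/(-247656) = -1/247656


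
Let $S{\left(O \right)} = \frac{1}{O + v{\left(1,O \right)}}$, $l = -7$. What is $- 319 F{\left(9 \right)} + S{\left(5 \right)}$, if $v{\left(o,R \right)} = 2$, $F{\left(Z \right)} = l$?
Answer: $\frac{15632}{7} \approx 2233.1$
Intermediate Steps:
$F{\left(Z \right)} = -7$
$S{\left(O \right)} = \frac{1}{2 + O}$ ($S{\left(O \right)} = \frac{1}{O + 2} = \frac{1}{2 + O}$)
$- 319 F{\left(9 \right)} + S{\left(5 \right)} = \left(-319\right) \left(-7\right) + \frac{1}{2 + 5} = 2233 + \frac{1}{7} = \frac{15632}{7}$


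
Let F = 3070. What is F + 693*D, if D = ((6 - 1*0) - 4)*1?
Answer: 4456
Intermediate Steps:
D = 2 (D = ((6 + 0) - 4)*1 = (6 - 4)*1 = 2*1 = 2)
F + 693*D = 3070 + 693*2 = 3070 + 1386 = 4456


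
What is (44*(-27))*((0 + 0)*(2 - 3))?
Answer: 0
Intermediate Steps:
(44*(-27))*((0 + 0)*(2 - 3)) = -0*(-1) = -1188*0 = 0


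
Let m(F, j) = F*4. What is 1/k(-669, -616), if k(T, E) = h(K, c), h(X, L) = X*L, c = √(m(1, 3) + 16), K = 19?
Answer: √5/190 ≈ 0.011769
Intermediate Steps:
m(F, j) = 4*F
c = 2*√5 (c = √(4*1 + 16) = √(4 + 16) = √20 = 2*√5 ≈ 4.4721)
h(X, L) = L*X
k(T, E) = 38*√5 (k(T, E) = (2*√5)*19 = 38*√5)
1/k(-669, -616) = 1/(38*√5) = √5/190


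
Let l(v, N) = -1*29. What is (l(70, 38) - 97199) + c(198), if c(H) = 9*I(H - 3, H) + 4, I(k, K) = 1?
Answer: -97215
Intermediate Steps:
l(v, N) = -29
c(H) = 13 (c(H) = 9*1 + 4 = 9 + 4 = 13)
(l(70, 38) - 97199) + c(198) = (-29 - 97199) + 13 = -97228 + 13 = -97215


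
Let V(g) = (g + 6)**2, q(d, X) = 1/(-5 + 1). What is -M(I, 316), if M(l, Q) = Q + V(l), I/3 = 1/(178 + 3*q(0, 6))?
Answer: -177045952/502681 ≈ -352.20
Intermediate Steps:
q(d, X) = -1/4 (q(d, X) = 1/(-4) = -1/4)
V(g) = (6 + g)**2
I = 12/709 (I = 3/(178 + 3*(-1/4)) = 3/(178 - 3/4) = 3/(709/4) = 3*(4/709) = 12/709 ≈ 0.016925)
M(l, Q) = Q + (6 + l)**2
-M(I, 316) = -(316 + (6 + 12/709)**2) = -(316 + (4266/709)**2) = -(316 + 18198756/502681) = -1*177045952/502681 = -177045952/502681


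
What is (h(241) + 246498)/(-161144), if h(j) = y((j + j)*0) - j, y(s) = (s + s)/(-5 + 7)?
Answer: -246257/161144 ≈ -1.5282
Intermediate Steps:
y(s) = s (y(s) = (2*s)/2 = (2*s)*(½) = s)
h(j) = -j (h(j) = (j + j)*0 - j = (2*j)*0 - j = 0 - j = -j)
(h(241) + 246498)/(-161144) = (-1*241 + 246498)/(-161144) = (-241 + 246498)*(-1/161144) = 246257*(-1/161144) = -246257/161144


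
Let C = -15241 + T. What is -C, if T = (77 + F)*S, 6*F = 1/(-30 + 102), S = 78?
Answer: 664907/72 ≈ 9234.8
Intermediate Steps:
F = 1/432 (F = 1/(6*(-30 + 102)) = (⅙)/72 = (⅙)*(1/72) = 1/432 ≈ 0.0023148)
T = 432445/72 (T = (77 + 1/432)*78 = (33265/432)*78 = 432445/72 ≈ 6006.2)
C = -664907/72 (C = -15241 + 432445/72 = -664907/72 ≈ -9234.8)
-C = -1*(-664907/72) = 664907/72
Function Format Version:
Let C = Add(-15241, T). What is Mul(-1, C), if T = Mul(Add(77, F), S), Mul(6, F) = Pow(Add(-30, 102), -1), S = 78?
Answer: Rational(664907, 72) ≈ 9234.8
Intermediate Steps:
F = Rational(1, 432) (F = Mul(Rational(1, 6), Pow(Add(-30, 102), -1)) = Mul(Rational(1, 6), Pow(72, -1)) = Mul(Rational(1, 6), Rational(1, 72)) = Rational(1, 432) ≈ 0.0023148)
T = Rational(432445, 72) (T = Mul(Add(77, Rational(1, 432)), 78) = Mul(Rational(33265, 432), 78) = Rational(432445, 72) ≈ 6006.2)
C = Rational(-664907, 72) (C = Add(-15241, Rational(432445, 72)) = Rational(-664907, 72) ≈ -9234.8)
Mul(-1, C) = Mul(-1, Rational(-664907, 72)) = Rational(664907, 72)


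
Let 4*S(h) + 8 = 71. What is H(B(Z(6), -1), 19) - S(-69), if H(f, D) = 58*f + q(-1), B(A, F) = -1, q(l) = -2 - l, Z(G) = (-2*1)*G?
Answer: -299/4 ≈ -74.750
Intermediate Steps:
S(h) = 63/4 (S(h) = -2 + (¼)*71 = -2 + 71/4 = 63/4)
Z(G) = -2*G
H(f, D) = -1 + 58*f (H(f, D) = 58*f + (-2 - 1*(-1)) = 58*f + (-2 + 1) = 58*f - 1 = -1 + 58*f)
H(B(Z(6), -1), 19) - S(-69) = (-1 + 58*(-1)) - 1*63/4 = (-1 - 58) - 63/4 = -59 - 63/4 = -299/4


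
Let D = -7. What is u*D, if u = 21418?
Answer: -149926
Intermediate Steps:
u*D = 21418*(-7) = -149926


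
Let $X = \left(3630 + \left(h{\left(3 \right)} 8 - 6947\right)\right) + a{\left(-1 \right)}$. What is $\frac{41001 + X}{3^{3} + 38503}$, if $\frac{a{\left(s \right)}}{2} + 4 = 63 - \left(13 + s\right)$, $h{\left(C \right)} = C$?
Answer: $\frac{18901}{19265} \approx 0.98111$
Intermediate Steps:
$a{\left(s \right)} = 92 - 2 s$ ($a{\left(s \right)} = -8 + 2 \left(63 - \left(13 + s\right)\right) = -8 + 2 \left(50 - s\right) = -8 - \left(-100 + 2 s\right) = 92 - 2 s$)
$X = -3199$ ($X = \left(3630 + \left(3 \cdot 8 - 6947\right)\right) + \left(92 - -2\right) = \left(3630 + \left(24 - 6947\right)\right) + \left(92 + 2\right) = \left(3630 - 6923\right) + 94 = -3293 + 94 = -3199$)
$\frac{41001 + X}{3^{3} + 38503} = \frac{41001 - 3199}{3^{3} + 38503} = \frac{37802}{27 + 38503} = \frac{37802}{38530} = 37802 \cdot \frac{1}{38530} = \frac{18901}{19265}$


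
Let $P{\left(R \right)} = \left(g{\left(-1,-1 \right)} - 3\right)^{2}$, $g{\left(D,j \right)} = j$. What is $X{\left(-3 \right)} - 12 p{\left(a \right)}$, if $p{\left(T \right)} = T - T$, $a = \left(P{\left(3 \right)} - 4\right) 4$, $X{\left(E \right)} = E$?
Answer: $-3$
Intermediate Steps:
$P{\left(R \right)} = 16$ ($P{\left(R \right)} = \left(-1 - 3\right)^{2} = \left(-4\right)^{2} = 16$)
$a = 48$ ($a = \left(16 - 4\right) 4 = 12 \cdot 4 = 48$)
$p{\left(T \right)} = 0$
$X{\left(-3 \right)} - 12 p{\left(a \right)} = -3 - 0 = -3 + 0 = -3$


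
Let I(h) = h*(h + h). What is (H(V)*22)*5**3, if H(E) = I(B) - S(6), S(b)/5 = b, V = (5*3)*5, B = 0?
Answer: -82500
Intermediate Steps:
V = 75 (V = 15*5 = 75)
S(b) = 5*b
I(h) = 2*h**2 (I(h) = h*(2*h) = 2*h**2)
H(E) = -30 (H(E) = 2*0**2 - 5*6 = 2*0 - 1*30 = 0 - 30 = -30)
(H(V)*22)*5**3 = -30*22*5**3 = -660*125 = -82500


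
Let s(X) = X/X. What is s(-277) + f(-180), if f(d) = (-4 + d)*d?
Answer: 33121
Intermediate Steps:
s(X) = 1
f(d) = d*(-4 + d)
s(-277) + f(-180) = 1 - 180*(-4 - 180) = 1 - 180*(-184) = 1 + 33120 = 33121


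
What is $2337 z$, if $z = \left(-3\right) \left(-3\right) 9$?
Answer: $189297$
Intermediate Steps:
$z = 81$ ($z = 9 \cdot 9 = 81$)
$2337 z = 2337 \cdot 81 = 189297$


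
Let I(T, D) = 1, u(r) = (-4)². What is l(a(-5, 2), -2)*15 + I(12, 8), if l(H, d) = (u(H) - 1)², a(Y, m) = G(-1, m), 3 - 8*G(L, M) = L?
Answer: 3376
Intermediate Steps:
G(L, M) = 3/8 - L/8
u(r) = 16
a(Y, m) = ½ (a(Y, m) = 3/8 - ⅛*(-1) = 3/8 + ⅛ = ½)
l(H, d) = 225 (l(H, d) = (16 - 1)² = 15² = 225)
l(a(-5, 2), -2)*15 + I(12, 8) = 225*15 + 1 = 3375 + 1 = 3376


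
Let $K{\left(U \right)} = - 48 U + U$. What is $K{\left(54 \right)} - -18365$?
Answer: $15827$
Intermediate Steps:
$K{\left(U \right)} = - 47 U$
$K{\left(54 \right)} - -18365 = \left(-47\right) 54 - -18365 = -2538 + 18365 = 15827$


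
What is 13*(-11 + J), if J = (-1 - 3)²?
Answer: 65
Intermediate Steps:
J = 16 (J = (-4)² = 16)
13*(-11 + J) = 13*(-11 + 16) = 13*5 = 65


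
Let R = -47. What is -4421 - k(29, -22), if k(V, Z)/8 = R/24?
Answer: -13216/3 ≈ -4405.3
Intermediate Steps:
k(V, Z) = -47/3 (k(V, Z) = 8*(-47/24) = -47/3)
-4421 - k(29, -22) = -4421 - 1*(-47/3) = -4421 + 47/3 = -13216/3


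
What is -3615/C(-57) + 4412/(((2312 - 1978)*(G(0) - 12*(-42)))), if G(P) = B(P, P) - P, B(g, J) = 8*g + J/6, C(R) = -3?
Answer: 50712323/42084 ≈ 1205.0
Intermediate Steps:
B(g, J) = 8*g + J/6 (B(g, J) = 8*g + J*(⅙) = 8*g + J/6)
G(P) = 43*P/6 (G(P) = (8*P + P/6) - P = 49*P/6 - P = 43*P/6)
-3615/C(-57) + 4412/(((2312 - 1978)*(G(0) - 12*(-42)))) = -3615/(-3) + 4412/(((2312 - 1978)*((43/6)*0 - 12*(-42)))) = -3615*(-⅓) + 4412/((334*(0 + 504))) = 1205 + 4412/((334*504)) = 1205 + 4412/168336 = 1205 + 4412*(1/168336) = 1205 + 1103/42084 = 50712323/42084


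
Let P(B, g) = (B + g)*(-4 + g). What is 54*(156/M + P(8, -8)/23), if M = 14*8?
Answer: 1053/14 ≈ 75.214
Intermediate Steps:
M = 112
P(B, g) = (-4 + g)*(B + g)
54*(156/M + P(8, -8)/23) = 54*(156/112 + ((-8)² - 4*8 - 4*(-8) + 8*(-8))/23) = 54*(156*(1/112) + (64 - 32 + 32 - 64)*(1/23)) = 54*(39/28 + 0*(1/23)) = 54*(39/28 + 0) = 54*(39/28) = 1053/14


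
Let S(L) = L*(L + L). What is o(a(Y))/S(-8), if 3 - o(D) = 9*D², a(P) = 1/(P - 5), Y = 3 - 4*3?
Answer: 579/25088 ≈ 0.023079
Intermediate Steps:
S(L) = 2*L² (S(L) = L*(2*L) = 2*L²)
Y = -9 (Y = 3 - 12 = -9)
a(P) = 1/(-5 + P)
o(D) = 3 - 9*D²
o(a(Y))/S(-8) = (3 - 9/(-5 - 9)²)/((2*(-8)²)) = (3 - 9*(1/(-14))²)/((2*64)) = (3 - 9*(-1/14)²)/128 = (3 - 9*1/196)*(1/128) = (3 - 9/196)*(1/128) = (579/196)*(1/128) = 579/25088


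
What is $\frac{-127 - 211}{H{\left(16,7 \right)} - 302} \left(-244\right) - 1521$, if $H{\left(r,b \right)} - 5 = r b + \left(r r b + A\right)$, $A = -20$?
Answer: $- \frac{2331355}{1587} \approx -1469.0$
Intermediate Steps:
$H{\left(r,b \right)} = -15 + b r + b r^{2}$ ($H{\left(r,b \right)} = 5 + \left(r b + \left(r r b - 20\right)\right) = 5 + \left(b r + \left(r^{2} b - 20\right)\right) = 5 + \left(b r + \left(b r^{2} - 20\right)\right) = 5 + \left(b r + \left(-20 + b r^{2}\right)\right) = 5 + \left(-20 + b r + b r^{2}\right) = -15 + b r + b r^{2}$)
$\frac{-127 - 211}{H{\left(16,7 \right)} - 302} \left(-244\right) - 1521 = \frac{-127 - 211}{\left(-15 + 7 \cdot 16 + 7 \cdot 16^{2}\right) - 302} \left(-244\right) - 1521 = - \frac{338}{\left(-15 + 112 + 7 \cdot 256\right) - 302} \left(-244\right) - 1521 = - \frac{338}{\left(-15 + 112 + 1792\right) - 302} \left(-244\right) - 1521 = - \frac{338}{1889 - 302} \left(-244\right) - 1521 = - \frac{338}{1587} \left(-244\right) - 1521 = \left(-338\right) \frac{1}{1587} \left(-244\right) - 1521 = \left(- \frac{338}{1587}\right) \left(-244\right) - 1521 = \frac{82472}{1587} - 1521 = - \frac{2331355}{1587}$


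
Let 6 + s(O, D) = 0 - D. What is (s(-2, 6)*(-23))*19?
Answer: 5244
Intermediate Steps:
s(O, D) = -6 - D (s(O, D) = -6 + (0 - D) = -6 - D)
(s(-2, 6)*(-23))*19 = ((-6 - 1*6)*(-23))*19 = ((-6 - 6)*(-23))*19 = -12*(-23)*19 = 276*19 = 5244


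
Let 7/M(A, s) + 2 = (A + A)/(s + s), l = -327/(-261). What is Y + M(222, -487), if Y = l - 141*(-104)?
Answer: 1525652309/104052 ≈ 14662.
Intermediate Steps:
l = 109/87 (l = -327*(-1/261) = 109/87 ≈ 1.2529)
M(A, s) = 7/(-2 + A/s) (M(A, s) = 7/(-2 + (A + A)/(s + s)) = 7/(-2 + (2*A)/((2*s))) = 7/(-2 + (2*A)*(1/(2*s))) = 7/(-2 + A/s))
Y = 1275877/87 (Y = 109/87 - 141*(-104) = 109/87 + 14664 = 1275877/87 ≈ 14665.)
Y + M(222, -487) = 1275877/87 + 7*(-487)/(222 - 2*(-487)) = 1275877/87 + 7*(-487)/(222 + 974) = 1275877/87 + 7*(-487)/1196 = 1275877/87 + 7*(-487)*(1/1196) = 1275877/87 - 3409/1196 = 1525652309/104052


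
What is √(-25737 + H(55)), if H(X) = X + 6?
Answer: 14*I*√131 ≈ 160.24*I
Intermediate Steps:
H(X) = 6 + X
√(-25737 + H(55)) = √(-25737 + (6 + 55)) = √(-25737 + 61) = √(-25676) = 14*I*√131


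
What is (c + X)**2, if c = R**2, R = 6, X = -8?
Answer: 784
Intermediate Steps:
c = 36 (c = 6**2 = 36)
(c + X)**2 = (36 - 8)**2 = 28**2 = 784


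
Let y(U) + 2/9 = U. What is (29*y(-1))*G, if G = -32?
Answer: 10208/9 ≈ 1134.2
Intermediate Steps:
y(U) = -2/9 + U
(29*y(-1))*G = (29*(-2/9 - 1))*(-32) = (29*(-11/9))*(-32) = -319/9*(-32) = 10208/9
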